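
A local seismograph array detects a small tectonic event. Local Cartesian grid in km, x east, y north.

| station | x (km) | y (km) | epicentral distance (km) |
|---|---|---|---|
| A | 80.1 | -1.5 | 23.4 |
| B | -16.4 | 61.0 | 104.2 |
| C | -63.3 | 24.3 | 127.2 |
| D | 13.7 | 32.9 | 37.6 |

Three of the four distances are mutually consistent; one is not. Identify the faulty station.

Solve using three stations at a time. Using A, B, C (subtract circle equations pairwise → linear system) gives (x, y) ≈ (58.9, -11.0).
Distances from that point to each station vs reported:
  A: calculated 23.3 vs reported 23.4 → residual 0.1 km
  B: calculated 104.2 vs reported 104.2 → residual 0.0 km
  C: calculated 127.2 vs reported 127.2 → residual 0.0 km
  D: calculated 63.0 vs reported 37.6 → residual 25.4 km
A, B, C are mutually consistent (residuals ≈ 0); D is off by 25.4 km.

D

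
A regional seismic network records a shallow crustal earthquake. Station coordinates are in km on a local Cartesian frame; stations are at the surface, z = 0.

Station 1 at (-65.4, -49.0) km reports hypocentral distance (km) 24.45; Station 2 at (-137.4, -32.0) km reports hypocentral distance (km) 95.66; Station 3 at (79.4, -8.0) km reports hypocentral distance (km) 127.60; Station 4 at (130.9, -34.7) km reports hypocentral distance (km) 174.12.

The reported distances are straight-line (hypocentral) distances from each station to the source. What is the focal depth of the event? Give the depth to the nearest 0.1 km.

7.8 km

Each station gives a sphere (x−x_i)² + (y−y_i)² + z² = d_i² (stations at z=0).
Subtracting the Station 1 sphere from Station 2 and Station 3: z² cancels, leaving linear equations in x and y:
-144.0 x + 34.0 y = 4671.57
289.6 x + 82.0 y = -15993.76
Solving: x ≈ -42.802, y ≈ -43.881 km (keep extra digits for the depth step; rounded: -42.8, -43.9).
Then from the Station 1 sphere: z² = 24.45² − (x + 65.4)² − (y + 49.0)² with x = -42.802, y = -43.881, so z ≈ 7.806 ≈ 7.8 km.
Check against Station 4 (with the unrounded solution): distance 174.12 ≈ 174.12 km. ✓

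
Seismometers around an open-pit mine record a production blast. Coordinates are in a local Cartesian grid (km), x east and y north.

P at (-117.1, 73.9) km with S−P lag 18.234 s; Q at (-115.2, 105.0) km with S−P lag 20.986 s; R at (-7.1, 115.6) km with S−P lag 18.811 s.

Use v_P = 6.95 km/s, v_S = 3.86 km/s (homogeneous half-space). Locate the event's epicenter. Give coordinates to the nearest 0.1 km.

-15.5 km east, -47.5 km north

Distance from S−P lag: d = Δt · v_P v_S / (v_P − v_S) = Δt · (6.95·3.86)/(6.95−3.86) ≈ 8.6819·Δt.
So d_P = 158.31, d_Q = 182.20, d_R = 163.31 km.
Circle about each station: (x + 117.1)² + (y − 73.9)² = 158.31²; (x + 115.2)² + (y − 105.0)² = 182.20²; (x + 7.1)² + (y − 115.6)² = 163.31².
Subtracting pairs of circle equations eliminates x²+y² and gives linear equations (the radical axes):
3.8 x + 62.2 y = -3012.36
220.0 x + 83.4 y = -7367.95
Solving the 2×2 system: x ≈ -15.5, y ≈ -47.5 km.
Check against P (with the unrounded x, y): √((x + 117.1)²+(y − 73.9)²) = 158.30 ≈ 158.31 km. ✓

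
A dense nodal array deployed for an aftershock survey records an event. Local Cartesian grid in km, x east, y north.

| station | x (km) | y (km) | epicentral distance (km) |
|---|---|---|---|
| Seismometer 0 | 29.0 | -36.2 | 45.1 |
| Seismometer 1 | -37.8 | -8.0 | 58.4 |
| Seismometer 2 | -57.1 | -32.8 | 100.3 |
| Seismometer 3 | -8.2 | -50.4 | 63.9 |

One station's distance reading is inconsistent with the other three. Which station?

Solve using three stations at a time. Using Seismometer 0, Seismometer 1, Seismometer 3 (subtract circle equations pairwise → linear system) gives (x, y) ≈ (18.5, 7.7).
Distances from that point to each station vs reported:
  Seismometer 0: calculated 45.1 vs reported 45.1 → residual 0.0 km
  Seismometer 1: calculated 58.4 vs reported 58.4 → residual 0.0 km
  Seismometer 2: calculated 85.7 vs reported 100.3 → residual 14.6 km
  Seismometer 3: calculated 63.9 vs reported 63.9 → residual 0.0 km
Seismometer 0, Seismometer 1, Seismometer 3 are mutually consistent (residuals ≈ 0); Seismometer 2 is off by 14.6 km.

Seismometer 2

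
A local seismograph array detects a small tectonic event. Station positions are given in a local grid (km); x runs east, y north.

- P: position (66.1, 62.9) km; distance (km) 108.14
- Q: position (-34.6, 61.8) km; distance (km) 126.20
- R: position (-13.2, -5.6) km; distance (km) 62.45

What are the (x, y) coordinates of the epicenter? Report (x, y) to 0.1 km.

Circle about each station: (x − 66.1)² + (y − 62.9)² = 108.14²; (x + 34.6)² + (y − 61.8)² = 126.20²; (x + 13.2)² + (y + 5.6)² = 62.45².
Subtracting pairs of circle equations eliminates x²+y² and gives linear equations (the radical axes):
-201.4 x − 2.2 y = -7541.40
-158.6 x − 137.0 y = -325.76
Solving the 2×2 system: x ≈ 37.9, y ≈ -41.5 km.
Check against P (with the unrounded x, y): √((x − 66.1)²+(y − 62.9)²) = 108.14 ≈ 108.14 km. ✓

37.9 km east, -41.5 km north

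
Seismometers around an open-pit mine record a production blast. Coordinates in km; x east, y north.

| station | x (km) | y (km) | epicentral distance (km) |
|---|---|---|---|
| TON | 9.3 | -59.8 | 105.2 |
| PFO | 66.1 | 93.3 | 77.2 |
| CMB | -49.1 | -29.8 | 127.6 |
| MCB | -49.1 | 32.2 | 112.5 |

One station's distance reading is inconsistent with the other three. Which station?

Solve using three stations at a time. Using TON, CMB, MCB (subtract circle equations pairwise → linear system) gives (x, y) ≈ (63.4, 30.4).
Distances from that point to each station vs reported:
  TON: calculated 105.2 vs reported 105.2 → residual 0.0 km
  PFO: calculated 62.9 vs reported 77.2 → residual 14.3 km
  CMB: calculated 127.6 vs reported 127.6 → residual 0.0 km
  MCB: calculated 112.5 vs reported 112.5 → residual 0.0 km
TON, CMB, MCB are mutually consistent (residuals ≈ 0); PFO is off by 14.3 km.

PFO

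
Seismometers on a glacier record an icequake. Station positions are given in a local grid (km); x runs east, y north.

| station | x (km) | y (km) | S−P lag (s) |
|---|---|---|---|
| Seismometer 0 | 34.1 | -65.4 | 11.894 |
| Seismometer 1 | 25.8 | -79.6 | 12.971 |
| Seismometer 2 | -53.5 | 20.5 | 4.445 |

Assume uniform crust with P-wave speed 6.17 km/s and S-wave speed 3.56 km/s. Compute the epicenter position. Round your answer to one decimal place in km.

Distance from S−P lag: d = Δt · v_P v_S / (v_P − v_S) = Δt · (6.17·3.56)/(6.17−3.56) ≈ 8.4158·Δt.
So d_Seismometer 0 = 100.10, d_Seismometer 1 = 109.16, d_Seismometer 2 = 37.41 km.
Circle about each station: (x − 34.1)² + (y + 65.4)² = 100.10²; (x − 25.8)² + (y + 79.6)² = 109.16²; (x + 53.5)² + (y − 20.5)² = 37.41².
Subtracting the Seismometer 0 equation from the Seismometer 1 and Seismometer 2 equations removes the quadratic terms:
-16.6 x − 28.4 y = -334.07
-175.2 x + 171.8 y = 6463.03
Solving the 2×2 system: x ≈ -16.1, y ≈ 21.2 km.

-16.1 km east, 21.2 km north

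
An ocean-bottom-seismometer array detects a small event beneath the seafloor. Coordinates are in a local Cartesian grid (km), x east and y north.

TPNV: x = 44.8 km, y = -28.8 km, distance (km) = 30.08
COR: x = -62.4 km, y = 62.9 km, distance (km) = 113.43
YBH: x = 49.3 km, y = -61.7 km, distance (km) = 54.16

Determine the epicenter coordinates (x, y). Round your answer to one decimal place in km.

16.5 km east, -18.6 km north

Circle about each station: (x − 44.8)² + (y + 28.8)² = 30.08²; (x + 62.4)² + (y − 62.9)² = 113.43²; (x − 49.3)² + (y + 61.7)² = 54.16².
Subtracting the TPNV equation from the COR and YBH equations removes the quadratic terms:
-214.4 x + 183.4 y = -6947.87
9.0 x − 65.8 y = 1372.40
Solving the 2×2 system: x ≈ 16.5, y ≈ -18.6 km.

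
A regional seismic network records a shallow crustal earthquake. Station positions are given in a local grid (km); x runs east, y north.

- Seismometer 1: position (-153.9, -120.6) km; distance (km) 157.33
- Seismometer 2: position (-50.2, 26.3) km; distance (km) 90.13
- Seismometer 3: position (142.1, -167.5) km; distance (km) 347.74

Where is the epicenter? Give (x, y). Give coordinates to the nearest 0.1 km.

-139.8 km east, 36.1 km north

Circle about each station: (x + 153.9)² + (y + 120.6)² = 157.33²; (x + 50.2)² + (y − 26.3)² = 90.13²; (x − 142.1)² + (y + 167.5)² = 347.74².
Subtracting pairs of circle equations eliminates x²+y² and gives linear equations (the radical axes):
207.4 x + 293.8 y = -18388.53
592.0 x − 93.8 y = -86151.29
Solving the 2×2 system: x ≈ -139.8, y ≈ 36.1 km.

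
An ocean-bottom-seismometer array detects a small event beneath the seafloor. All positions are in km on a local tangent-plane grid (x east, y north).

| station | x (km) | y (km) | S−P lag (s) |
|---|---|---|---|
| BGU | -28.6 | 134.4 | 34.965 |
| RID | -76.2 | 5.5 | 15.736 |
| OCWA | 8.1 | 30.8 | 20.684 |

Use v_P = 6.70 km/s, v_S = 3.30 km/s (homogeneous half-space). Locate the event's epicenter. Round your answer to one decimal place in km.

x ≈ -46.1 km, y ≈ -92.3 km

Distance from S−P lag: d = Δt · v_P v_S / (v_P − v_S) = Δt · (6.70·3.30)/(6.70−3.30) ≈ 6.5029·Δt.
So d_BGU = 227.38, d_RID = 102.33, d_OCWA = 134.51 km.
Circle about each station: (x + 28.6)² + (y − 134.4)² = 227.38²; (x + 76.2)² + (y − 5.5)² = 102.33²; (x − 8.1)² + (y − 30.8)² = 134.51².
Subtracting the BGU equation from the RID and OCWA equations removes the quadratic terms:
-95.2 x − 257.8 y = 28185.61
73.4 x − 207.2 y = 15741.65
Solving the 2×2 system: x ≈ -46.1, y ≈ -92.3 km.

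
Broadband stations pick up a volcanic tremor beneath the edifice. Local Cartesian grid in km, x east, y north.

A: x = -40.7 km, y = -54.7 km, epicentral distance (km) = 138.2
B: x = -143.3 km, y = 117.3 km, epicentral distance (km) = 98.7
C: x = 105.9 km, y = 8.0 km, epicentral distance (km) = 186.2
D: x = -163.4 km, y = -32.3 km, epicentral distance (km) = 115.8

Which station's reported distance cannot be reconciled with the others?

Solve using three stations at a time. Using B, C, D (subtract circle equations pairwise → linear system) gives (x, y) ≈ (-76.7, 44.5).
Distances from that point to each station vs reported:
  A: calculated 105.5 vs reported 138.2 → residual 32.7 km
  B: calculated 98.7 vs reported 98.7 → residual 0.0 km
  C: calculated 186.2 vs reported 186.2 → residual 0.0 km
  D: calculated 115.8 vs reported 115.8 → residual 0.0 km
B, C, D are mutually consistent (residuals ≈ 0); A is off by 32.7 km.

A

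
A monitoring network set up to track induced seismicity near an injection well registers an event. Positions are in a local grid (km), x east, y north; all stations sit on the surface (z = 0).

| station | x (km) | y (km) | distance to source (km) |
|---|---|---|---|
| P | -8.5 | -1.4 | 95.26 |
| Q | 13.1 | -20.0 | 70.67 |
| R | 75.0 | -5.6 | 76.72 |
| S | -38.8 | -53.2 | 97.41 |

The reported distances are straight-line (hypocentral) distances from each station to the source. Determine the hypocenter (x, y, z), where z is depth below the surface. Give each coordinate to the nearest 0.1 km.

(49.2, -65.9, 39.8)

Each station gives a sphere (x−x_i)² + (y−y_i)² + z² = d_i² (stations at z=0).
Subtracting the P sphere from Q and R: z² cancels, leaving linear equations in x and y:
43.2 x − 37.2 y = 4577.62
167.0 x − 8.4 y = 8770.66
Solving: x ≈ 49.203, y ≈ -65.915 km (keep extra digits for the depth step; rounded: 49.2, -65.9).
Then from the P sphere: z² = 95.26² − (x + 8.5)² − (y + 1.4)² with x = 49.203, y = -65.915, so z ≈ 39.782 ≈ 39.8 km.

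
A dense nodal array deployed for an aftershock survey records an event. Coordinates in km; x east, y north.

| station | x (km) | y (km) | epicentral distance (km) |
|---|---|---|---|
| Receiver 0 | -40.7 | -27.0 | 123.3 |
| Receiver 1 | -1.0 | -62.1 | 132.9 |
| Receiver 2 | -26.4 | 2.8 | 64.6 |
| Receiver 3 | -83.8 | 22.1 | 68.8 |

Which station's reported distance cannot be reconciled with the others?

Receiver 0

Solve using three stations at a time. Using Receiver 1, Receiver 2, Receiver 3 (subtract circle equations pairwise → linear system) gives (x, y) ≈ (-31.8, 67.2).
Distances from that point to each station vs reported:
  Receiver 0: calculated 94.6 vs reported 123.3 → residual 28.7 km
  Receiver 1: calculated 132.9 vs reported 132.9 → residual 0.0 km
  Receiver 2: calculated 64.6 vs reported 64.6 → residual 0.0 km
  Receiver 3: calculated 68.8 vs reported 68.8 → residual 0.0 km
Receiver 1, Receiver 2, Receiver 3 are mutually consistent (residuals ≈ 0); Receiver 0 is off by 28.7 km.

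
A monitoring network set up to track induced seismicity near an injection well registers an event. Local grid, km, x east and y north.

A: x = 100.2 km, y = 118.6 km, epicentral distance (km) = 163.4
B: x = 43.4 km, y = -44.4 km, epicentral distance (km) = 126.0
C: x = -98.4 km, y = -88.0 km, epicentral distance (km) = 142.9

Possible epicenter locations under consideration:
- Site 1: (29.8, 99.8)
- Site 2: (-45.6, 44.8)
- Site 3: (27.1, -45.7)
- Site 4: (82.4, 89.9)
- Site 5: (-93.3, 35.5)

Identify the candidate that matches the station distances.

For each candidate, compare |candidate − station| to the reported distance:
Site 1: residuals A 90.5, B 18.8, C 84.5 → max 90.5 km
Site 2: residuals A 0.0, B 0.0, C 0.0 → max 0.0 km
Site 3: residuals A 16.4, B 109.6, C 10.5 → max 109.6 km
Site 4: residuals A 129.6, B 13.8, C 110.7 → max 129.6 km
Site 5: residuals A 47.2, B 32.3, C 19.3 → max 47.2 km
Only Site 2 has all residuals ≈ 0.

Site 2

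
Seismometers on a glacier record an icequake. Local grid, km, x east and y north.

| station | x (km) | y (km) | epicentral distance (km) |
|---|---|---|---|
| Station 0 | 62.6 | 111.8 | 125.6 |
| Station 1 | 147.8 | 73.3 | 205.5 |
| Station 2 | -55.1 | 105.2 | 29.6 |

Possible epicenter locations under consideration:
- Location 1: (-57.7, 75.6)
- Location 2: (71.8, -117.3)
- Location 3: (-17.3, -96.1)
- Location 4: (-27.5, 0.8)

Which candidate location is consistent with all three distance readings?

Location 1

For each candidate, compare |candidate − station| to the reported distance:
Location 1: residuals Station 0 0.0, Station 1 0.0, Station 2 0.1 → max 0.1 km
Location 2: residuals Station 0 103.7, Station 1 0.3, Station 2 226.5 → max 226.5 km
Location 3: residuals Station 0 97.1, Station 1 31.0, Station 2 175.2 → max 175.2 km
Location 4: residuals Station 0 17.4, Station 1 15.8, Station 2 78.4 → max 78.4 km
Only Location 1 has all residuals ≈ 0.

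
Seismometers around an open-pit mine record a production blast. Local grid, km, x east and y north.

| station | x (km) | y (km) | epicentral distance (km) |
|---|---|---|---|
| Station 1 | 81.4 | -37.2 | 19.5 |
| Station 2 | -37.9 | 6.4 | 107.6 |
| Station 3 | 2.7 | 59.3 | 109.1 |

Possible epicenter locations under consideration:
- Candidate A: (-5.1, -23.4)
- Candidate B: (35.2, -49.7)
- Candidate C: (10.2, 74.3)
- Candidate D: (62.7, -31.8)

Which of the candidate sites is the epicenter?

For each candidate, compare |candidate − station| to the reported distance:
Candidate A: residuals Station 1 68.1, Station 2 63.3, Station 3 26.0 → max 68.1 km
Candidate B: residuals Station 1 28.4, Station 2 15.5, Station 3 4.6 → max 28.4 km
Candidate C: residuals Station 1 112.8, Station 2 24.4, Station 3 92.3 → max 112.8 km
Candidate D: residuals Station 1 0.0, Station 2 0.0, Station 3 0.0 → max 0.0 km
Only Candidate D has all residuals ≈ 0.

Candidate D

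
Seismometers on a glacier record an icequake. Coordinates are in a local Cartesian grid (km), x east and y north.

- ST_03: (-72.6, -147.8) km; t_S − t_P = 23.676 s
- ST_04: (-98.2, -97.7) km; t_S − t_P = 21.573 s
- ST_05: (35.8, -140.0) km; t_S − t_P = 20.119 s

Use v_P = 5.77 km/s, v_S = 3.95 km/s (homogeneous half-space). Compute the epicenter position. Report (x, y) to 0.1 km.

Distance from S−P lag: d = Δt · v_P v_S / (v_P − v_S) = Δt · (5.77·3.95)/(5.77−3.95) ≈ 12.5228·Δt.
So d_ST_03 = 296.49, d_ST_04 = 270.15, d_ST_05 = 251.95 km.
Circle about each station: (x + 72.6)² + (y + 147.8)² = 296.49²; (x + 98.2)² + (y + 97.7)² = 270.15²; (x − 35.8)² + (y + 140.0)² = 251.95².
Subtracting pairs of circle equations eliminates x²+y² and gives linear equations (the radical axes):
-51.2 x + 100.2 y = 6998.23
216.8 x + 15.6 y = 18193.56
Solving the 2×2 system: x ≈ 76.1, y ≈ 108.7 km.

(76.1, 108.7)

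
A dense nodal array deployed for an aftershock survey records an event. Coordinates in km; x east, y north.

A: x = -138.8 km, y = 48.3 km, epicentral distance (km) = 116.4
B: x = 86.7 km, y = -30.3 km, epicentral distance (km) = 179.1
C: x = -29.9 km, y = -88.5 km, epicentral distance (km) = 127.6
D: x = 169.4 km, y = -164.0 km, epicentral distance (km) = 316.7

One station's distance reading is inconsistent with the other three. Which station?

Solve using three stations at a time. Using B, C, D (subtract circle equations pairwise → linear system) gives (x, y) ≈ (-82.8, 27.6).
Distances from that point to each station vs reported:
  A: calculated 59.8 vs reported 116.4 → residual 56.6 km
  B: calculated 179.1 vs reported 179.1 → residual 0.0 km
  C: calculated 127.6 vs reported 127.6 → residual 0.0 km
  D: calculated 316.7 vs reported 316.7 → residual 0.0 km
B, C, D are mutually consistent (residuals ≈ 0); A is off by 56.6 km.

A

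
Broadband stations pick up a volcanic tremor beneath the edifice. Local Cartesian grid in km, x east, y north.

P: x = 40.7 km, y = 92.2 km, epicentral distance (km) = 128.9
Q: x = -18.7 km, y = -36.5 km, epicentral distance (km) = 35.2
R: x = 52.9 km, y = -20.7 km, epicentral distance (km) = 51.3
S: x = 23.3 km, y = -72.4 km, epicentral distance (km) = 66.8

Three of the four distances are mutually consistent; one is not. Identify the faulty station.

Solve using three stations at a time. Using Q, R, S (subtract circle equations pairwise → linear system) gives (x, y) ≈ (3.0, -8.7).
Distances from that point to each station vs reported:
  P: calculated 107.8 vs reported 128.9 → residual 21.1 km
  Q: calculated 35.2 vs reported 35.2 → residual 0.0 km
  R: calculated 51.3 vs reported 51.3 → residual 0.0 km
  S: calculated 66.8 vs reported 66.8 → residual 0.0 km
Q, R, S are mutually consistent (residuals ≈ 0); P is off by 21.1 km.

P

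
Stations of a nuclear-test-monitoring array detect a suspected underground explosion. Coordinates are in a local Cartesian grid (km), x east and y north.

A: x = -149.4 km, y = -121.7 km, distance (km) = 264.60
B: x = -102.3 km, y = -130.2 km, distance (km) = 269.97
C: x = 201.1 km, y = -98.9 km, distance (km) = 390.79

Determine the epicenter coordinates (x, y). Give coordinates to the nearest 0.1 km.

Circle about each station: (x + 149.4)² + (y + 121.7)² = 264.60²; (x + 102.3)² + (y + 130.2)² = 269.97²; (x − 201.1)² + (y + 98.9)² = 390.79².
Subtracting the A equation from the B and C equations removes the quadratic terms:
94.2 x − 17.0 y = -12584.56
701.0 x + 45.6 y = -69612.49
Solving the 2×2 system: x ≈ -108.4, y ≈ 139.7 km.

x ≈ -108.4 km, y ≈ 139.7 km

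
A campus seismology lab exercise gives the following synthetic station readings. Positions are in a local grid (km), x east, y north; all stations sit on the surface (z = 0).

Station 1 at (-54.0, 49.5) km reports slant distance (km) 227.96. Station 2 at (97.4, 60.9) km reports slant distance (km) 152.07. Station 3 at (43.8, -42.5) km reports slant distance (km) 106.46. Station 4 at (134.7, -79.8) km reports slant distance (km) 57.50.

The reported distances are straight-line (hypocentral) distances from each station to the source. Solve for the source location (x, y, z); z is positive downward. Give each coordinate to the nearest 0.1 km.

Each station gives a sphere (x−x_i)² + (y−y_i)² + z² = d_i² (stations at z=0).
Subtracting the Station 1 sphere from Station 2 and Station 3: z² cancels, leaving linear equations in x and y:
302.8 x + 22.8 y = 36669.80
195.6 x − 184.0 y = 38990.47
Solving: x ≈ 126.901, y ≈ -77.004 km (keep extra digits for the depth step; rounded: 126.9, -77.0).
Then from the Station 1 sphere: z² = 227.96² − (x + 54.0)² − (y − 49.5)² with x = 126.901, y = -77.004, so z ≈ 56.898 ≈ 56.9 km.

x ≈ 126.9 km, y ≈ -77.0 km, depth ≈ 56.9 km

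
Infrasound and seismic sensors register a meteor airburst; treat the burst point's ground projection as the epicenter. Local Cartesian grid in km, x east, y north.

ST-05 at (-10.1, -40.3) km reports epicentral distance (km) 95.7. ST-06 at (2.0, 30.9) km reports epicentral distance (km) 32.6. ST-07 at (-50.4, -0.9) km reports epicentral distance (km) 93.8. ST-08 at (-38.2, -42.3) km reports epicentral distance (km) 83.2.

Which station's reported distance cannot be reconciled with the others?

Solve using three stations at a time. Using ST-05, ST-06, ST-07 (subtract circle equations pairwise → linear system) gives (x, y) ≈ (30.6, 46.3).
Distances from that point to each station vs reported:
  ST-05: calculated 95.7 vs reported 95.7 → residual 0.0 km
  ST-06: calculated 32.5 vs reported 32.6 → residual 0.1 km
  ST-07: calculated 93.8 vs reported 93.8 → residual 0.0 km
  ST-08: calculated 112.2 vs reported 83.2 → residual 29.0 km
ST-05, ST-06, ST-07 are mutually consistent (residuals ≈ 0); ST-08 is off by 29.0 km.

ST-08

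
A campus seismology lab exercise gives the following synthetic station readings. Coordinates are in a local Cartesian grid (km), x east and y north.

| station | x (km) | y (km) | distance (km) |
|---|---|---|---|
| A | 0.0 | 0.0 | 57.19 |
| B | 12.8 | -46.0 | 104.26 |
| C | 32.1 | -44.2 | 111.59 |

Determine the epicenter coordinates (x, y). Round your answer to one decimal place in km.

Circle about each station: x² + y² = 57.19²; (x − 12.8)² + (y + 46.0)² = 104.26²; (x − 32.1)² + (y + 44.2)² = 111.59².
Subtracting the A equation from the B and C equations removes the quadratic terms:
25.6 x − 92.0 y = -5319.61
64.2 x − 88.4 y = -6197.58
Solving the 2×2 system: x ≈ -27.4, y ≈ 50.2 km.

-27.4 km east, 50.2 km north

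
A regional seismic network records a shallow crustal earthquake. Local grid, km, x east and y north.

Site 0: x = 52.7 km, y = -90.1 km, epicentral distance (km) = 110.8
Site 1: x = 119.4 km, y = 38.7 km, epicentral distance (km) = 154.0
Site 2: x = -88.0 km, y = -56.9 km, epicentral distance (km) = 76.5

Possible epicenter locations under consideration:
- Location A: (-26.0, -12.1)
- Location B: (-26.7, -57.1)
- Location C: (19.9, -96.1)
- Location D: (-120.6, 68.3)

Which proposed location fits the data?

Location A

For each candidate, compare |candidate − station| to the reported distance:
Location A: residuals Site 0 0.0, Site 1 0.0, Site 2 0.0 → max 0.0 km
Location B: residuals Site 0 24.8, Site 1 20.7, Site 2 15.2 → max 24.8 km
Location C: residuals Site 0 77.5, Site 1 13.5, Site 2 38.3 → max 77.5 km
Location D: residuals Site 0 124.0, Site 1 87.8, Site 2 52.9 → max 124.0 km
Only Location A has all residuals ≈ 0.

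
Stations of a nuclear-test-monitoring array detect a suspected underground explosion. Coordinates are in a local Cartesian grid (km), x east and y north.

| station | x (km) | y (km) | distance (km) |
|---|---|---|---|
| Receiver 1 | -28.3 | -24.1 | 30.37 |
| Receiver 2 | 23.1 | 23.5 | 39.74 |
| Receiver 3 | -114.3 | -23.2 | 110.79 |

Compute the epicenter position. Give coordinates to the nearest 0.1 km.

Circle about each station: (x + 28.3)² + (y + 24.1)² = 30.37²; (x − 23.1)² + (y − 23.5)² = 39.74²; (x + 114.3)² + (y + 23.2)² = 110.79².
Subtracting the Receiver 1 equation from the Receiver 2 and Receiver 3 equations removes the quadratic terms:
102.8 x + 95.2 y = -952.77
-172.0 x + 1.8 y = 868.94
Solving the 2×2 system: x ≈ -5.1, y ≈ -4.5 km.

(-5.1, -4.5)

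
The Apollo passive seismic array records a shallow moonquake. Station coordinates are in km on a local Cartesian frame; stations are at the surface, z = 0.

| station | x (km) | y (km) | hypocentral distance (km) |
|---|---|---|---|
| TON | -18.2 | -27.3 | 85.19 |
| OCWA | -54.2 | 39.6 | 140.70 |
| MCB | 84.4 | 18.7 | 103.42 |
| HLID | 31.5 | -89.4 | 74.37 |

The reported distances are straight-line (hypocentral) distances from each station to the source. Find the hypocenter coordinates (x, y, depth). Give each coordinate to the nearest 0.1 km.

Each station gives a sphere (x−x_i)² + (y−y_i)² + z² = d_i² (stations at z=0).
Subtracting the TON sphere from OCWA and MCB: z² cancels, leaving linear equations in x and y:
-72.0 x + 133.8 y = -9109.88
205.2 x + 92.0 y = 2958.16
Solving: x ≈ 36.207, y ≈ -48.602 km (keep extra digits for the depth step; rounded: 36.2, -48.6).
Then from the TON sphere: z² = 85.19² − (x + 18.2)² − (y + 27.3)² with x = 36.207, y = -48.602, so z ≈ 61.995 ≈ 62.0 km.

x ≈ 36.2 km, y ≈ -48.6 km, depth ≈ 62.0 km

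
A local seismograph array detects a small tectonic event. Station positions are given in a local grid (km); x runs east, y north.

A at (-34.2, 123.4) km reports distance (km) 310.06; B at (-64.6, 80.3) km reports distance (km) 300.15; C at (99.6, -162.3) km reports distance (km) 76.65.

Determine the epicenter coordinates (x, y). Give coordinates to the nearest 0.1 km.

Circle about each station: (x + 34.2)² + (y − 123.4)² = 310.06²; (x + 64.6)² + (y − 80.3)² = 300.15²; (x − 99.6)² + (y + 162.3)² = 76.65².
Subtracting pairs of circle equations eliminates x²+y² and gives linear equations (the radical axes):
-60.8 x − 86.2 y = 271.23
267.6 x − 571.4 y = 110126.23
Solving the 2×2 system: x ≈ 161.5, y ≈ -117.1 km.
Check against A (with the unrounded x, y): √((x + 34.2)²+(y − 123.4)²) = 310.07 ≈ 310.06 km. ✓

161.5 km east, -117.1 km north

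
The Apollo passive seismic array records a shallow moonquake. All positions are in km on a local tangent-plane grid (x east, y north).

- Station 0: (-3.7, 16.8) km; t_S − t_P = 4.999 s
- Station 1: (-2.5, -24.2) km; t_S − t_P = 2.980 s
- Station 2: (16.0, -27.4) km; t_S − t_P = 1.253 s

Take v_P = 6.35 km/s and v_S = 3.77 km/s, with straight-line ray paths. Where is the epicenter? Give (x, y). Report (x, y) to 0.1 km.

Distance from S−P lag: d = Δt · v_P v_S / (v_P − v_S) = Δt · (6.35·3.77)/(6.35−3.77) ≈ 9.2789·Δt.
So d_Station 0 = 46.39, d_Station 1 = 27.65, d_Station 2 = 11.63 km.
Circle about each station: (x + 3.7)² + (y − 16.8)² = 46.39²; (x + 2.5)² + (y + 24.2)² = 27.65²; (x − 16.0)² + (y + 27.4)² = 11.63².
Subtracting the Station 0 equation from the Station 1 and Station 2 equations removes the quadratic terms:
2.4 x − 82.0 y = 1683.47
39.4 x − 88.4 y = 2727.61
Solving the 2×2 system: x ≈ 24.8, y ≈ -19.8 km.

24.8 km east, -19.8 km north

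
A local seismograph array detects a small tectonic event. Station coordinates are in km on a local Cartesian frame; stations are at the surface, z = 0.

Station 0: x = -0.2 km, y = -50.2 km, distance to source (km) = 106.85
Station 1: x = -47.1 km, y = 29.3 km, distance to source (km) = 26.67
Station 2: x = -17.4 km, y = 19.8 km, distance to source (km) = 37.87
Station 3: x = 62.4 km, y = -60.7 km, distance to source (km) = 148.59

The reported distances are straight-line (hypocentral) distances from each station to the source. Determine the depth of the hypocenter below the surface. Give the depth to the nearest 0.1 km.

Each station gives a sphere (x−x_i)² + (y−y_i)² + z² = d_i² (stations at z=0).
Subtracting the Station 0 sphere from Station 1 and Station 2: z² cancels, leaving linear equations in x and y:
-93.8 x + 159.0 y = 11262.45
-34.4 x + 140.0 y = 8157.51
Solving: x ≈ -36.503, y ≈ 49.299 km (keep extra digits for the depth step; rounded: -36.5, 49.3).
Then from the Station 0 sphere: z² = 106.85² − (x + 0.2)² − (y + 50.2)² with x = -36.503, y = 49.299, so z ≈ 14.105 ≈ 14.1 km.

z ≈ 14.1 km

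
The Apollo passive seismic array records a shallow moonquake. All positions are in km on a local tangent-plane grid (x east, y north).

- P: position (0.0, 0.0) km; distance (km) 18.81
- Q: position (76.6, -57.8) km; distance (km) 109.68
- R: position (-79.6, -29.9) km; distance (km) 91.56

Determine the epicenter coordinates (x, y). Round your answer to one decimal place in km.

-2.0 km east, 18.7 km north

Circle about each station: x² + y² = 18.81²; (x − 76.6)² + (y + 57.8)² = 109.68²; (x + 79.6)² + (y + 29.9)² = 91.56².
Subtracting the P equation from the Q and R equations removes the quadratic terms:
153.2 x − 115.6 y = -2467.49
-159.2 x − 59.8 y = -799.25
Solving the 2×2 system: x ≈ -2.0, y ≈ 18.7 km.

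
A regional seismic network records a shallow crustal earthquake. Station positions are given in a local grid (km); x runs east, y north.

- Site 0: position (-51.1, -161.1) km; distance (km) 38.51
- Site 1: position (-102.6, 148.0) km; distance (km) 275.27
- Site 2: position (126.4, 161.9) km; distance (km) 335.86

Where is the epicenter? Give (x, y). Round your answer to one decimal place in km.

Circle about each station: (x + 51.1)² + (y + 161.1)² = 38.51²; (x + 102.6)² + (y − 148.0)² = 275.27²; (x − 126.4)² + (y − 161.9)² = 335.86².
Subtracting the Site 0 equation from the Site 1 and Site 2 equations removes the quadratic terms:
-103.0 x + 618.2 y = -70424.21
355.0 x + 646.0 y = -97694.77
Solving the 2×2 system: x ≈ -52.1, y ≈ -122.6 km.

-52.1 km east, -122.6 km north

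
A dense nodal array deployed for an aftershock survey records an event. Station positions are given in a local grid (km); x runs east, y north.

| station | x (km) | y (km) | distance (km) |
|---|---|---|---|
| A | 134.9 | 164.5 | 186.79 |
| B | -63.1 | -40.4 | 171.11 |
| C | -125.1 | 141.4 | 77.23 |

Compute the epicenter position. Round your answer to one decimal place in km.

-48.7 km east, 130.1 km north

Circle about each station: (x − 134.9)² + (y − 164.5)² = 186.79²; (x + 63.1)² + (y + 40.4)² = 171.11²; (x + 125.1)² + (y − 141.4)² = 77.23².
Subtracting pairs of circle equations eliminates x²+y² and gives linear equations (the radical axes):
-396.0 x − 409.8 y = -34032.62
-520.0 x − 46.2 y = 19311.74
Solving the 2×2 system: x ≈ -48.7, y ≈ 130.1 km.
Check against A (with the unrounded x, y): √((x − 134.9)²+(y − 164.5)²) = 186.79 ≈ 186.79 km. ✓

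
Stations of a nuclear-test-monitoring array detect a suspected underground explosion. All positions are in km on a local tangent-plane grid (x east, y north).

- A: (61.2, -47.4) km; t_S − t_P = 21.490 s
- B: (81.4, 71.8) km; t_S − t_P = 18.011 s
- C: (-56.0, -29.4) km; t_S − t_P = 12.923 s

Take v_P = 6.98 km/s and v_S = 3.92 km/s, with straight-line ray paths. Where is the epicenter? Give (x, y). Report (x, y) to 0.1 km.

Distance from S−P lag: d = Δt · v_P v_S / (v_P − v_S) = Δt · (6.98·3.92)/(6.98−3.92) ≈ 8.9417·Δt.
So d_A = 192.16, d_B = 161.05, d_C = 115.55 km.
Circle about each station: (x − 61.2)² + (y + 47.4)² = 192.16²; (x − 81.4)² + (y − 71.8)² = 161.05²; (x + 56.0)² + (y + 29.4)² = 115.55².
Subtracting the A equation from the B and C equations removes the quadratic terms:
40.4 x + 238.4 y = 16777.36
-234.4 x + 36.0 y = 21581.82
Solving the 2×2 system: x ≈ -79.2, y ≈ 83.8 km.

-79.2 km east, 83.8 km north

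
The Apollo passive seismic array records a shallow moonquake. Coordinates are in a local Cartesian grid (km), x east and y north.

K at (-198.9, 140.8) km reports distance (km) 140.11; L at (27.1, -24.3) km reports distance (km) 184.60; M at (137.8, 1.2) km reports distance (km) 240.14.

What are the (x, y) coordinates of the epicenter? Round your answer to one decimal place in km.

-58.8 km east, 139.1 km north

Circle about each station: (x + 198.9)² + (y − 140.8)² = 140.11²; (x − 27.1)² + (y + 24.3)² = 184.60²; (x − 137.8)² + (y − 1.2)² = 240.14².
Subtracting pairs of circle equations eliminates x²+y² and gives linear equations (the radical axes):
452.0 x − 330.2 y = -72507.30
673.4 x − 279.2 y = -78431.98
Solving the 2×2 system: x ≈ -58.8, y ≈ 139.1 km.
Check against K (with the unrounded x, y): √((x + 198.9)²+(y − 140.8)²) = 140.11 ≈ 140.11 km. ✓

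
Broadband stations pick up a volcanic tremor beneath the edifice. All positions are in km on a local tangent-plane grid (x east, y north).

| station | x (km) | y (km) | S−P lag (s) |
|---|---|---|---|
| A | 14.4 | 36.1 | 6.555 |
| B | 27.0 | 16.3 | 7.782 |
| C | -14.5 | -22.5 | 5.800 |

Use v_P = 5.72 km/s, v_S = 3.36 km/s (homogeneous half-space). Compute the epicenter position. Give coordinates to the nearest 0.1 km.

(-36.3, 19.4)

Distance from S−P lag: d = Δt · v_P v_S / (v_P − v_S) = Δt · (5.72·3.36)/(5.72−3.36) ≈ 8.1437·Δt.
So d_A = 53.38, d_B = 63.37, d_C = 47.23 km.
Circle about each station: (x − 14.4)² + (y − 36.1)² = 53.38²; (x − 27.0)² + (y − 16.3)² = 63.37²; (x + 14.5)² + (y + 22.5)² = 47.23².
Subtracting the A equation from the B and C equations removes the quadratic terms:
25.2 x − 39.6 y = -1682.21
-57.8 x − 117.2 y = -175.32
Solving the 2×2 system: x ≈ -36.3, y ≈ 19.4 km.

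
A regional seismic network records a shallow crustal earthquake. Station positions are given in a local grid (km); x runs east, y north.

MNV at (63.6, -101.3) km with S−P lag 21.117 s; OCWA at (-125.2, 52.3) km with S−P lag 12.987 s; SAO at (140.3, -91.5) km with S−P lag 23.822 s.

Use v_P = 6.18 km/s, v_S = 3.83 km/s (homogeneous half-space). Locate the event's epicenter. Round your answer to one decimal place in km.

x ≈ -3.6 km, y ≈ 100.5 km

Distance from S−P lag: d = Δt · v_P v_S / (v_P − v_S) = Δt · (6.18·3.83)/(6.18−3.83) ≈ 10.0721·Δt.
So d_MNV = 212.69, d_OCWA = 130.81, d_SAO = 239.94 km.
Circle about each station: (x − 63.6)² + (y + 101.3)² = 212.69²; (x + 125.2)² + (y − 52.3)² = 130.81²; (x − 140.3)² + (y + 91.5)² = 239.94².
Subtracting the MNV equation from the OCWA and SAO equations removes the quadratic terms:
-377.6 x + 307.2 y = 32229.46
153.4 x + 19.6 y = 1415.52
Solving the 2×2 system: x ≈ -3.6, y ≈ 100.5 km.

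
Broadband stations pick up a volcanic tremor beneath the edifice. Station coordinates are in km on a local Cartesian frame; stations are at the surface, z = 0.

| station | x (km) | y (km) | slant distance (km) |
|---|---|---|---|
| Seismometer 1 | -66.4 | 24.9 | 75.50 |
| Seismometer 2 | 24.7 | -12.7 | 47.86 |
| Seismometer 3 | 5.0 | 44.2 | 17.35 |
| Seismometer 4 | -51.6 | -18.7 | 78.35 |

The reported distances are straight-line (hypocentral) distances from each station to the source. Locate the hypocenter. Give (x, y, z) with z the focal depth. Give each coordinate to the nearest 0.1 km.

Each station gives a sphere (x−x_i)² + (y−y_i)² + z² = d_i² (stations at z=0).
Subtracting the Seismometer 1 sphere from Seismometer 2 and Seismometer 3: z² cancels, leaving linear equations in x and y:
182.2 x − 75.2 y = -847.92
142.8 x + 38.6 y = 2348.90
Solving: x ≈ 8.098, y ≈ 30.895 km (keep extra digits for the depth step; rounded: 8.1, 30.9).
Then from the Seismometer 1 sphere: z² = 75.50² − (x + 66.4)² − (y − 24.9)² with x = 8.098, y = 30.895, so z ≈ 10.694 ≈ 10.7 km.
Check against Seismometer 4 (with the unrounded solution): distance 78.34 ≈ 78.35 km. ✓

(8.1, 30.9, 10.7)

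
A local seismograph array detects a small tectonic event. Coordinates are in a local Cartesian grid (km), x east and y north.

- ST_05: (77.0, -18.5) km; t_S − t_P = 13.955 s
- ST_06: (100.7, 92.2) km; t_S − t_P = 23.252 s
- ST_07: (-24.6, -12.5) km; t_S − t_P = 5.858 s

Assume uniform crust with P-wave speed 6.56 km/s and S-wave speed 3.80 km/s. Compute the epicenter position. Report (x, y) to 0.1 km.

Distance from S−P lag: d = Δt · v_P v_S / (v_P − v_S) = Δt · (6.56·3.80)/(6.56−3.80) ≈ 9.0319·Δt.
So d_ST_05 = 126.04, d_ST_06 = 210.01, d_ST_07 = 52.91 km.
Circle about each station: (x − 77.0)² + (y + 18.5)² = 126.04²; (x − 100.7)² + (y − 92.2)² = 210.01²; (x + 24.6)² + (y + 12.5)² = 52.91².
Subtracting the ST_05 equation from the ST_06 and ST_07 equations removes the quadratic terms:
47.4 x + 221.4 y = -15848.04
-203.2 x + 12.0 y = 7576.77
Solving the 2×2 system: x ≈ -41.0, y ≈ -62.8 km.

x ≈ -41.0 km, y ≈ -62.8 km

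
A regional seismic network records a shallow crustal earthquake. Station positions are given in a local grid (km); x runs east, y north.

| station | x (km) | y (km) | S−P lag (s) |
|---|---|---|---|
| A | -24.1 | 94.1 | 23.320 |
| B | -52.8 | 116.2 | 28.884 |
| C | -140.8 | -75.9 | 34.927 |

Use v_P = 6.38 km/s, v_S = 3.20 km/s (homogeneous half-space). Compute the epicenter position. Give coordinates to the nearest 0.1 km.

75.7 km east, -17.5 km north

Distance from S−P lag: d = Δt · v_P v_S / (v_P − v_S) = Δt · (6.38·3.20)/(6.38−3.20) ≈ 6.4201·Δt.
So d_A = 149.72, d_B = 185.44, d_C = 224.24 km.
Circle about each station: (x + 24.1)² + (y − 94.1)² = 149.72²; (x + 52.8)² + (y − 116.2)² = 185.44²; (x + 140.8)² + (y + 75.9)² = 224.24².
Subtracting the A equation from the B and C equations removes the quadratic terms:
-57.4 x + 44.2 y = -5117.26
-233.4 x − 340.0 y = -11717.67
Solving the 2×2 system: x ≈ 75.7, y ≈ -17.5 km.
Check against A (with the unrounded x, y): √((x + 24.1)²+(y − 94.1)²) = 149.70 ≈ 149.72 km. ✓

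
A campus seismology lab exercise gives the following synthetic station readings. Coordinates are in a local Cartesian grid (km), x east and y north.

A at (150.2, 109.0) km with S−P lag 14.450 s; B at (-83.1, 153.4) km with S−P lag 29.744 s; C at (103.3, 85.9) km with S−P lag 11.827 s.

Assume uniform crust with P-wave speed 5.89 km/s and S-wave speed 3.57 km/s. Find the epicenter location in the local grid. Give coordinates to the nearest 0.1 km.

(123.9, -19.3)

Distance from S−P lag: d = Δt · v_P v_S / (v_P − v_S) = Δt · (5.89·3.57)/(5.89−3.57) ≈ 9.0635·Δt.
So d_A = 130.97, d_B = 269.58, d_C = 107.19 km.
Circle about each station: (x − 150.2)² + (y − 109.0)² = 130.97²; (x + 83.1)² + (y − 153.4)² = 269.58²; (x − 103.3)² + (y − 85.9)² = 107.19².
Subtracting the A equation from the B and C equations removes the quadratic terms:
-466.6 x + 88.8 y = -59524.11
-93.8 x − 46.2 y = -10727.90
Solving the 2×2 system: x ≈ 123.9, y ≈ -19.3 km.
Check against A (with the unrounded x, y): √((x − 150.2)²+(y − 109.0)²) = 131.00 ≈ 130.97 km. ✓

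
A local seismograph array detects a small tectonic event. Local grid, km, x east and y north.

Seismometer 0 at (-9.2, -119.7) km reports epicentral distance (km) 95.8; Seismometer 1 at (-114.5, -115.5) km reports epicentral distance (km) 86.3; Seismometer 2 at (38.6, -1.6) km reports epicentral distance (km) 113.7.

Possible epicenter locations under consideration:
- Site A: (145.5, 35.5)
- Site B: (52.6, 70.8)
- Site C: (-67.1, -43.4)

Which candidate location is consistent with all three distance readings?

Site C

For each candidate, compare |candidate − station| to the reported distance:
Site A: residuals Seismometer 0 123.3, Seismometer 1 214.4, Seismometer 2 0.5 → max 214.4 km
Site B: residuals Seismometer 0 104.5, Seismometer 1 164.0, Seismometer 2 40.0 → max 164.0 km
Site C: residuals Seismometer 0 0.0, Seismometer 1 0.0, Seismometer 2 0.0 → max 0.0 km
Only Site C has all residuals ≈ 0.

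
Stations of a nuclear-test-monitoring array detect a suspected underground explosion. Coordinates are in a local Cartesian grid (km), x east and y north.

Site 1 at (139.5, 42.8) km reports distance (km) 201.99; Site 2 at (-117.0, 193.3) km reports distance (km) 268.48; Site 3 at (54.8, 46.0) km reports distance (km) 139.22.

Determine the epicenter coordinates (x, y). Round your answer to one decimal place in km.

Circle about each station: (x − 139.5)² + (y − 42.8)² = 201.99²; (x + 117.0)² + (y − 193.3)² = 268.48²; (x − 54.8)² + (y − 46.0)² = 139.22².
Subtracting the Site 1 equation from the Site 2 and Site 3 equations removes the quadratic terms:
-513.0 x + 301.0 y = -1519.75
-169.4 x + 6.4 y = 5244.70
Solving the 2×2 system: x ≈ -33.3, y ≈ -61.8 km.
Check against Site 1 (with the unrounded x, y): √((x − 139.5)²+(y − 42.8)²) = 201.99 ≈ 201.99 km. ✓

(-33.3, -61.8)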